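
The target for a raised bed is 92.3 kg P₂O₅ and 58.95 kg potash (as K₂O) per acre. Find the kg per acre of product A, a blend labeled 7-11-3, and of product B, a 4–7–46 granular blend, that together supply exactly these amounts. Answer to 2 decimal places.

790.34 kg product A, 76.61 kg product B

Per-acre balance (a = product A, b = product B):
P₂O₅: 0.11·a + 0.07·b = 92.3
K₂O: 0.03·a + 0.46·b = 58.95
Solving simultaneously: a = 790.3402, b = 76.6082.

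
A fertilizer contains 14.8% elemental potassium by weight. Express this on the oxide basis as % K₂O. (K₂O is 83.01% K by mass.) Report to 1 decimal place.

17.8% K₂O

%K₂O = 14.8 / 0.8301 = 17.8292%.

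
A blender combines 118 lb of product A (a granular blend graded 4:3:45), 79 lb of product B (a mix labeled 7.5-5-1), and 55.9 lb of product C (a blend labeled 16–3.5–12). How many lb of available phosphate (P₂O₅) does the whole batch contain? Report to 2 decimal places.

9.45 lb P₂O₅

P₂O₅ mass = 3%×118 + 5%×79 + 3.5%×55.9 = 9.4465 lb.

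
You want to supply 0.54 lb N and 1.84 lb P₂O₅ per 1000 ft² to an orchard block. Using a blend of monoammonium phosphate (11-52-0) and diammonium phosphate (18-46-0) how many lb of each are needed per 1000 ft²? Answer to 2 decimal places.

1.93 lb monoammonium phosphate, 1.82 lb diammonium phosphate

With a, b = lb per 1000 ft² of monoammonium phosphate and diammonium phosphate:
N: 0.11·a + 0.18·b = 0.54
P₂O₅: 0.52·a + 0.46·b = 1.84
Eliminate b: (row1) − 0.18/0.46·(row2) → -0.0934783·a = -0.18, so a = 1.92558.
Then b = (1.84 − 0.52·1.92558) / 0.46 = 1.82326.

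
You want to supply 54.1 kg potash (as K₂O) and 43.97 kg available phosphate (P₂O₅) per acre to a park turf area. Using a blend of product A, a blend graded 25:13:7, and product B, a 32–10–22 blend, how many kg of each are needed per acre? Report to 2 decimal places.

With a, b = kg per acre of product A and product B:
K₂O: 0.07·a + 0.22·b = 54.1
P₂O₅: 0.13·a + 0.1·b = 43.97
Solving simultaneously: a = 197.3796, b = 183.106.

197.38 kg product A, 183.11 kg product B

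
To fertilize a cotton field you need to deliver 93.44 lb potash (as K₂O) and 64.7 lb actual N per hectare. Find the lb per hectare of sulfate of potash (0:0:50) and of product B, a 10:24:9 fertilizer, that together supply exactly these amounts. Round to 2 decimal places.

70.42 lb sulfate of potash, 647.00 lb product B

With a, b = lb per hectare of sulfate of potash and product B:
K₂O: 0.5·a + 0.09·b = 93.44
N: 0·a + 0.1·b = 64.7
Solving simultaneously: a = 70.42, b = 647.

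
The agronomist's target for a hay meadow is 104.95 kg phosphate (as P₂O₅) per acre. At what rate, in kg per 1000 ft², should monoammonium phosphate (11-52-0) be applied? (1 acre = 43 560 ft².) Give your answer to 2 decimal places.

Product per acre = 104.95 / 52% = 201.827 kg.
Convert to per 1000 ft²: 201.827 × 0.0229568 = 4.63331 kg.

4.63 kg of product per thousand sq ft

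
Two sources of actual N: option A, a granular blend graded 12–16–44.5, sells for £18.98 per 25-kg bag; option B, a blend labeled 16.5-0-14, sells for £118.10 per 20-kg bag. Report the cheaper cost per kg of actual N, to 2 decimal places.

£6.33 per kg N (option A)

option A: N per bag = 25 × 12% = 3 kg; cost = 18.98 / 3 = £6.3267/kg N.
option B: N per bag = 20 × 16.5% = 3.3 kg; cost = 118.10 / 3.3 = £35.7879/kg N.
option A is cheaper.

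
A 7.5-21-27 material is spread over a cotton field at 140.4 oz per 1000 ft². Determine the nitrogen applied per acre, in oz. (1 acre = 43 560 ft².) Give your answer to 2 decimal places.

458.69 oz N per acre

nitrogen per 1000 ft² = 140.4 × 7.5% = 10.53 oz.
Convert to per acre: 10.53 × 43.56 = 458.687 oz.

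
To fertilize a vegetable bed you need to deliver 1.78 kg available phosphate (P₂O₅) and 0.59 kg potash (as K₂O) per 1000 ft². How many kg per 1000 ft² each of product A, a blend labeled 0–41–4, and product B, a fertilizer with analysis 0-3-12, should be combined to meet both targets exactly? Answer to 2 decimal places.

4.08 kg product A, 3.56 kg product B

Let a = kg of product A, b = kg of product B (per 1000 ft²).
P₂O₅: 0.41·a + 0.03·b = 1.78
K₂O: 0.04·a + 0.12·b = 0.59
Solving simultaneously: a = 4.08125, b = 3.55625.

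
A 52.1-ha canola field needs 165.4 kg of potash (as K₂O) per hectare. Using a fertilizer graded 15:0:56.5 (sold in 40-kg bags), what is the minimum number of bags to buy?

Product per hectare = 165.4 / 56.5% = 292.743 kg.
Total product = 292.743 × 52.1 = 15251.9 kg.
Bags = ⌈15251.9 / 40⌉ = 382.

382 bags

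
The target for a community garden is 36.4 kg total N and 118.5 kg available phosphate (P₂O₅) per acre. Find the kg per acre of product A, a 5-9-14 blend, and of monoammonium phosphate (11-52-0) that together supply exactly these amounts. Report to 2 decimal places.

366.02 kg product A, 164.53 kg monoammonium phosphate

Per-acre balance (a = product A, b = monoammonium phosphate):
N: 0.05·a + 0.11·b = 36.4
P₂O₅: 0.09·a + 0.52·b = 118.5
From row1: a = (36.4 − 0.11·b) / 0.05.
Into row2: 0.09·(36.4 − 0.11·b)/0.05 + 0.52·b = 118.5 → b = 164.534, a = 366.0248.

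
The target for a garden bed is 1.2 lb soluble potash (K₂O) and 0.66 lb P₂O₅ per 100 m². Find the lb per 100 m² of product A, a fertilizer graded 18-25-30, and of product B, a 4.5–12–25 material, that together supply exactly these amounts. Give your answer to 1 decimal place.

0.8 lb product A, 3.8 lb product B

Per-100 m² balance (a = product A, b = product B):
K₂O: 0.3·a + 0.25·b = 1.2
P₂O₅: 0.25·a + 0.12·b = 0.66
From row1: a = (1.2 − 0.25·b) / 0.3.
Into row2: 0.25·(1.2 − 0.25·b)/0.3 + 0.12·b = 0.66 → b = 3.84906, a = 0.792453.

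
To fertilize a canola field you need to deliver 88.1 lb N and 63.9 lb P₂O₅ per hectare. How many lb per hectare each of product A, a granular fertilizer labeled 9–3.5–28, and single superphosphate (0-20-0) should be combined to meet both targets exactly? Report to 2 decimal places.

978.89 lb product A, 148.19 lb single superphosphate

Per-hectare balance (a = product A, b = single superphosphate):
N: 0.09·a + 0·b = 88.1
P₂O₅: 0.035·a + 0.2·b = 63.9
Eliminate b: (row1) − 0/0.2·(row2) → 0.09·a = 88.1, so a = 978.889.
Then b = (63.9 − 0.035·978.889) / 0.2 = 148.194.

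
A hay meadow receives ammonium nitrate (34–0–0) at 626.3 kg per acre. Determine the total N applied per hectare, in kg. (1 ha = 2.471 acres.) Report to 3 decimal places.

526.180 kg N per hectare

nitrogen per acre = 626.3 × 34% = 212.942 kg.
Convert to per hectare: 212.942 × 2.471 = 526.1797 kg.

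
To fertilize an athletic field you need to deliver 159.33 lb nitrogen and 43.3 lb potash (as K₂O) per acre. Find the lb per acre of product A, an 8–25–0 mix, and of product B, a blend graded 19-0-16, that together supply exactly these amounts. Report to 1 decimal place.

1348.9 lb product A, 270.6 lb product B

With a, b = lb per acre of product A and product B:
N: 0.08·a + 0.19·b = 159.33
K₂O: 0·a + 0.16·b = 43.3
Solving simultaneously: a = 1348.89, b = 270.625.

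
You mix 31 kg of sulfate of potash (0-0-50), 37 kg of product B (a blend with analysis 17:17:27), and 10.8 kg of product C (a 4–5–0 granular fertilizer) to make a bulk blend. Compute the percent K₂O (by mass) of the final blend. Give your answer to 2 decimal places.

32.35% K₂O

Total mass = 31 + 37 + 10.8 = 78.8 kg.
K₂O mass = 50%×31 + 27%×37 + 0%×10.8 = 25.49 kg.
% K₂O = 25.49 / 78.8 = 32.3477%.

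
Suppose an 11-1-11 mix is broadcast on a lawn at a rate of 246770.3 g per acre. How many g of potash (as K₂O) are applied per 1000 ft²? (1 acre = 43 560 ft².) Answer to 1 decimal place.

623.2 g K₂O per thousand sq ft

K₂O per acre = 246770.3 × 11% = 27144.7 g.
Convert to per 1000 ft²: 27144.7 × 0.0229568 = 623.157 g.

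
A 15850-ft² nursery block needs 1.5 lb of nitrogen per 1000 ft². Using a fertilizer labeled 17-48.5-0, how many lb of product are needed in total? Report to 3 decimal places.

139.853 lb

Product per 1000 ft² = 1.5 / 17% = 8.82353 lb.
Total product = 8.82353 × 15850 / 1000 = 139.8529 lb.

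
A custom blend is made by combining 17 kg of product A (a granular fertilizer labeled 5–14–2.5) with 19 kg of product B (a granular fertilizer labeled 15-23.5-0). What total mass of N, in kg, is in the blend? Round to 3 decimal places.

3.700 kg N

N mass = 5%×17 + 15%×19 = 3.7 kg.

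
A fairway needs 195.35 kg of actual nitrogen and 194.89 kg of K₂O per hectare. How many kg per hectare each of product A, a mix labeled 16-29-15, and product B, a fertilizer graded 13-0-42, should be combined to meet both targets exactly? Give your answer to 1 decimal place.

1188.9 kg product A, 39.4 kg product B

Let a = kg of product A, b = kg of product B (per hectare).
N: 0.16·a + 0.13·b = 195.35
K₂O: 0.15·a + 0.42·b = 194.89
From row1: a = (195.35 − 0.13·b) / 0.16.
Into row2: 0.15·(195.35 − 0.13·b)/0.16 + 0.42·b = 194.89 → b = 39.4109, a = 1188.92.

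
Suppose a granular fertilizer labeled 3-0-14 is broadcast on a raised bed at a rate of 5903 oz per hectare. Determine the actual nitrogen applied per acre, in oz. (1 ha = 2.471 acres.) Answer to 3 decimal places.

71.667 oz N per acre

nitrogen per hectare = 5903 × 3% = 177.09 oz.
Convert to per acre: 177.09 × 0.404694 = 71.6673 oz.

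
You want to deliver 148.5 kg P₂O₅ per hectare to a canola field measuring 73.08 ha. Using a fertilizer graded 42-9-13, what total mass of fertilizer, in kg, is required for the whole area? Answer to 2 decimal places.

120582.00 kg

Product per hectare = 148.5 / 9% = 1650 kg.
Total product = 1650 × 73.08 = 120582 kg.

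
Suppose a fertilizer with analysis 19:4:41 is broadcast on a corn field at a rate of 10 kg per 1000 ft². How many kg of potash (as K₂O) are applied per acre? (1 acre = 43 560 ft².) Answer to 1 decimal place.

178.6 kg K₂O per acre

K₂O per 1000 ft² = 10 × 41% = 4.1 kg.
Convert to per acre: 4.1 × 43.56 = 178.596 kg.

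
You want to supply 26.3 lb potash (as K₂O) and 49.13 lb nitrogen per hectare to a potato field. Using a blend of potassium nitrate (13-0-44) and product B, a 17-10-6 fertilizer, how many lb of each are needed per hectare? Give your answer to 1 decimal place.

With a, b = lb per hectare of potassium nitrate and product B:
K₂O: 0.44·a + 0.06·b = 26.3
N: 0.13·a + 0.17·b = 49.13
From row1: a = (26.3 − 0.06·b) / 0.44.
Into row2: 0.13·(26.3 − 0.06·b)/0.44 + 0.17·b = 49.13 → b = 271.615, a = 22.7343.

22.7 lb potassium nitrate, 271.6 lb product B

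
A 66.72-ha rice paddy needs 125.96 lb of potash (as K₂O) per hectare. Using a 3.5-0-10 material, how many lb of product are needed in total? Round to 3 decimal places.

84040.512 lb

Product per hectare = 125.96 / 10% = 1259.6 lb.
Total product = 1259.6 × 66.72 = 84040.512 lb.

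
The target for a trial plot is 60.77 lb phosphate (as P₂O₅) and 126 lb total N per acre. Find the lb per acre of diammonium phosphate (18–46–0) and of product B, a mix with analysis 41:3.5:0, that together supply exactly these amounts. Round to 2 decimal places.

Let a = lb of diammonium phosphate, b = lb of product B (per acre).
P₂O₅: 0.46·a + 0.035·b = 60.77
N: 0.18·a + 0.41·b = 126
Solving simultaneously: a = 112.483, b = 257.934.

112.48 lb diammonium phosphate, 257.93 lb product B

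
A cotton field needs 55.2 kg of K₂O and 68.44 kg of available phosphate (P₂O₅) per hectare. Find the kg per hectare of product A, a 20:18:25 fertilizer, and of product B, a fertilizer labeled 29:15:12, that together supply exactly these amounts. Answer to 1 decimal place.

Let a = kg of product A, b = kg of product B (per hectare).
K₂O: 0.25·a + 0.12·b = 55.2
P₂O₅: 0.18·a + 0.15·b = 68.44
From row1: a = (55.2 − 0.12·b) / 0.25.
Into row2: 0.18·(55.2 − 0.12·b)/0.25 + 0.15·b = 68.44 → b = 451.195, a = 4.22642.

4.2 kg product A, 451.2 kg product B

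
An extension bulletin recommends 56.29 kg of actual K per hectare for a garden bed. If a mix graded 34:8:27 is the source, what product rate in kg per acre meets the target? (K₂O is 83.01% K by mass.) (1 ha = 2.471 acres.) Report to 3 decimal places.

101.640 kg of product per acre

As K₂O: 56.29 / 0.8301 = 67.8111 kg per hectare.
Product per hectare = 67.8111 / 27% = 251.152 kg.
Convert to per acre: 251.152 × 0.404694 = 101.6399 kg.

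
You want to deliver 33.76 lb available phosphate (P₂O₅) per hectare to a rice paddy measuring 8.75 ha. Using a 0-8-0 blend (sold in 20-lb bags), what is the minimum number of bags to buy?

185 bags

Product per hectare = 33.76 / 8% = 422 lb.
Total product = 422 × 8.75 = 3692.5 lb.
Bags = ⌈3692.5 / 20⌉ = 185.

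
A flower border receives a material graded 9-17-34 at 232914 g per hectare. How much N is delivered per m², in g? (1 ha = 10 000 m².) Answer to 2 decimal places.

nitrogen per hectare = 232914 × 9% = 20962.3 g.
Convert to per m²: 20962.3 × 0.0001 = 2.09623 g.

2.10 g N per sq m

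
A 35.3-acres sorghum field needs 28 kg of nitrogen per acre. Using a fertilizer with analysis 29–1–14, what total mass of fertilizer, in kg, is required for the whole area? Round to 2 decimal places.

Product per acre = 28 / 29% = 96.5517 kg.
Total product = 96.5517 × 35.3 = 3408.276 kg.

3408.28 kg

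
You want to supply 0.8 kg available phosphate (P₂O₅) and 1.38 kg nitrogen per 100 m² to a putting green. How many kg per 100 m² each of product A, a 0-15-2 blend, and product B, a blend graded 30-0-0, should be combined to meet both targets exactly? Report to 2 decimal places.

With a, b = kg per 100 m² of product A and product B:
P₂O₅: 0.15·a + 0·b = 0.8
N: 0·a + 0.3·b = 1.38
Solving simultaneously: a = 5.33333, b = 4.6.

5.33 kg product A, 4.60 kg product B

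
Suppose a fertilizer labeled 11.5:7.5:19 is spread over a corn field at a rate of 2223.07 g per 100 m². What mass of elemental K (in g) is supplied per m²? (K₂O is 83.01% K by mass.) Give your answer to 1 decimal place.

K₂O per 100 m² = 2223.07 × 19% = 422.383 g.
Elemental K = 422.383 × 0.8301 = 350.62 g per 100 m².
Convert to per m²: 350.62 × 0.01 = 3.5062 g.

3.5 g K per sq m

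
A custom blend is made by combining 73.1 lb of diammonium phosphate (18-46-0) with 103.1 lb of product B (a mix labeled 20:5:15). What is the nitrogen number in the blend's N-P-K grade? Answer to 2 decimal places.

19.17% N

Total mass = 73.1 + 103.1 = 176.2 lb.
N mass = 18%×73.1 + 20%×103.1 = 33.778 lb.
% N = 33.778 / 176.2 = 19.1703%.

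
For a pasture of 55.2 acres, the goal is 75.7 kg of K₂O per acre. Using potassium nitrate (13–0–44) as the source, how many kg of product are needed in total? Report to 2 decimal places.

9496.91 kg

Product per acre = 75.7 / 44% = 172.045 kg.
Total product = 172.045 × 55.2 = 9496.909 kg.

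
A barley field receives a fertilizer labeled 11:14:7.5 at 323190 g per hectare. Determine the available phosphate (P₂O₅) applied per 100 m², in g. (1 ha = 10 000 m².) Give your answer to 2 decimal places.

452.47 g P₂O₅ per hundred sq m

P₂O₅ per hectare = 323190 × 14% = 45246.6 g.
Convert to per 100 m²: 45246.6 × 0.01 = 452.466 g.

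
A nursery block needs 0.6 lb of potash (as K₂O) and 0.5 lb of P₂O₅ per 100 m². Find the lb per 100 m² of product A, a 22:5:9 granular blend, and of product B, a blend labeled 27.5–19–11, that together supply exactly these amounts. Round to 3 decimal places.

5.086 lb product A, 1.293 lb product B

With a, b = lb per 100 m² of product A and product B:
K₂O: 0.09·a + 0.11·b = 0.6
P₂O₅: 0.05·a + 0.19·b = 0.5
From row1: a = (0.6 − 0.11·b) / 0.09.
Into row2: 0.05·(0.6 − 0.11·b)/0.09 + 0.19·b = 0.5 → b = 1.2931, a = 5.08621.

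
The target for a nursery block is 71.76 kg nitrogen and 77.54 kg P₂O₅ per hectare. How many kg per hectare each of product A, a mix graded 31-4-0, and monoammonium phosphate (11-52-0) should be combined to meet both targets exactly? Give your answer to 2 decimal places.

183.58 kg product A, 134.99 kg monoammonium phosphate

Let a = kg of product A, b = kg of monoammonium phosphate (per hectare).
N: 0.31·a + 0.11·b = 71.76
P₂O₅: 0.04·a + 0.52·b = 77.54
Eliminate b: (row1) − 0.11/0.52·(row2) → 0.301538·a = 55.3573, so a = 183.583.
Then b = (77.54 − 0.04·183.583) / 0.52 = 134.994.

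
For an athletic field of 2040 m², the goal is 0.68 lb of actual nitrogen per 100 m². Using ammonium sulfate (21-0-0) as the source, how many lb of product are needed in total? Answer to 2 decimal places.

Product per 100 m² = 0.68 / 21% = 3.2381 lb.
Total product = 3.2381 × 2040 / 100 = 66.0571 lb.

66.06 lb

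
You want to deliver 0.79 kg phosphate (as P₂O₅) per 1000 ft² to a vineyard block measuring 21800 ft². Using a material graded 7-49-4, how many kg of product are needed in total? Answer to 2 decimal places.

Product per 1000 ft² = 0.79 / 49% = 1.61224 kg.
Total product = 1.61224 × 21800 / 1000 = 35.1469 kg.

35.15 kg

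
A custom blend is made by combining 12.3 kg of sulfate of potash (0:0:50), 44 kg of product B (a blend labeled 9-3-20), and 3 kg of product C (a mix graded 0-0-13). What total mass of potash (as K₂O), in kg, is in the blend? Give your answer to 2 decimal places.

K₂O mass = 50%×12.3 + 20%×44 + 13%×3 = 15.34 kg.

15.34 kg K₂O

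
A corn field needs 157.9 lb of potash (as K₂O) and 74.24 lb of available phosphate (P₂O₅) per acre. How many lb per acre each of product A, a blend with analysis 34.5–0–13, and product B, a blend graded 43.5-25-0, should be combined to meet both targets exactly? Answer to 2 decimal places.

1214.62 lb product A, 296.96 lb product B

Per-acre balance (a = product A, b = product B):
K₂O: 0.13·a + 0·b = 157.9
P₂O₅: 0·a + 0.25·b = 74.24
Solving simultaneously: a = 1214.615, b = 296.96.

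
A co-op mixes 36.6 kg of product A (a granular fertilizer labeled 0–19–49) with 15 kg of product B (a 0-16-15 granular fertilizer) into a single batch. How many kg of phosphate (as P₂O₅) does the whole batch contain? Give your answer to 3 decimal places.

P₂O₅ mass = 19%×36.6 + 16%×15 = 9.354 kg.

9.354 kg P₂O₅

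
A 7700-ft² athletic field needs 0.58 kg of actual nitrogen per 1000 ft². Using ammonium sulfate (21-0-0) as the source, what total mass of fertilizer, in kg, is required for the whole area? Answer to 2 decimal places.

21.27 kg

Product per 1000 ft² = 0.58 / 21% = 2.7619 kg.
Total product = 2.7619 × 7700 / 1000 = 21.2667 kg.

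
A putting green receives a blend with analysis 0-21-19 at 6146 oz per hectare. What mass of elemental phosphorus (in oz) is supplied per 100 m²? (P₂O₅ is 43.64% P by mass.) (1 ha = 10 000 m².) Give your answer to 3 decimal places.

P₂O₅ per hectare = 6146 × 21% = 1290.66 oz.
Elemental P = 1290.66 × 0.4364 = 563.244 oz per hectare.
Convert to per 100 m²: 563.244 × 0.01 = 5.63244 oz.

5.632 oz P per hundred sq m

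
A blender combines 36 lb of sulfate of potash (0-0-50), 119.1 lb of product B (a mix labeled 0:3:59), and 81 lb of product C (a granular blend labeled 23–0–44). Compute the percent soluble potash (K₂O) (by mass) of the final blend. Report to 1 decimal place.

52.5% K₂O

Total mass = 36 + 119.1 + 81 = 236.1 lb.
K₂O mass = 50%×36 + 59%×119.1 + 44%×81 = 123.909 lb.
% K₂O = 123.909 / 236.1 = 52.4816%.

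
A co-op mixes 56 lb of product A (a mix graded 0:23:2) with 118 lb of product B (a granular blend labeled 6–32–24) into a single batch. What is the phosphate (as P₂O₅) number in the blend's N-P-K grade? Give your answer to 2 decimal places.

Total mass = 56 + 118 = 174 lb.
P₂O₅ mass = 23%×56 + 32%×118 = 50.64 lb.
% P₂O₅ = 50.64 / 174 = 29.1034%.

29.10% P₂O₅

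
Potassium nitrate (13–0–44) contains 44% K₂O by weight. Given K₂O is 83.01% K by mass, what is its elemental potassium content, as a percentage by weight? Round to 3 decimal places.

36.524% K

%K = 44 × 0.8301 = 36.5244%.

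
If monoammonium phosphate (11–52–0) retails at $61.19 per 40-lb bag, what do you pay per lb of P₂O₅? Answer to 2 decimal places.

P₂O₅ in bag = 40 × 52% = 20.8 lb.
Cost per lb P₂O₅ = $61.19 / 20.8 = $2.9418.

$2.94 per lb P₂O₅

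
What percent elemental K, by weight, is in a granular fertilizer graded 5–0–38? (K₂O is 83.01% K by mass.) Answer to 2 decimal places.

31.54% K

%K = 38 × 0.8301 = 31.5438%.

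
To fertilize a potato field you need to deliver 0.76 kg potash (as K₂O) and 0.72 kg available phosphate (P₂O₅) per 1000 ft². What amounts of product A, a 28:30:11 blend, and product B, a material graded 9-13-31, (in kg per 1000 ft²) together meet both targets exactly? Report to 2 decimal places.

Let a = kg of product A, b = kg of product B (per 1000 ft²).
K₂O: 0.11·a + 0.31·b = 0.76
P₂O₅: 0.3·a + 0.13·b = 0.72
From row1: a = (0.76 − 0.31·b) / 0.11.
Into row2: 0.3·(0.76 − 0.31·b)/0.11 + 0.13·b = 0.72 → b = 1.89072, a = 1.58069.

1.58 kg product A, 1.89 kg product B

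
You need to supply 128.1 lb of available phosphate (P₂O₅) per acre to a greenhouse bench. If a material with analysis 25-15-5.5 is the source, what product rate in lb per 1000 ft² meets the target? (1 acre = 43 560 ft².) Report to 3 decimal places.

Product per acre = 128.1 / 15% = 854 lb.
Convert to per 1000 ft²: 854 × 0.0229568 = 19.6051 lb.

19.605 lb of product per thousand sq ft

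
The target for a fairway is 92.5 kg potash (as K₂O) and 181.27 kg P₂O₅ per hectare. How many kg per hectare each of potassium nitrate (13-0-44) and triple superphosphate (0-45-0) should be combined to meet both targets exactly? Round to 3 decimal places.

210.227 kg potassium nitrate, 402.822 kg triple superphosphate

Let a = kg of potassium nitrate, b = kg of triple superphosphate (per hectare).
K₂O: 0.44·a + 0·b = 92.5
P₂O₅: 0·a + 0.45·b = 181.27
Solving simultaneously: a = 210.2273, b = 402.8222.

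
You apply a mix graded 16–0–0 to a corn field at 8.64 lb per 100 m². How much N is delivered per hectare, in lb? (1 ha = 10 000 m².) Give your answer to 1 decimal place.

nitrogen per 100 m² = 8.64 × 16% = 1.3824 lb.
Convert to per hectare: 1.3824 × 100 = 138.24 lb.

138.2 lb N per hectare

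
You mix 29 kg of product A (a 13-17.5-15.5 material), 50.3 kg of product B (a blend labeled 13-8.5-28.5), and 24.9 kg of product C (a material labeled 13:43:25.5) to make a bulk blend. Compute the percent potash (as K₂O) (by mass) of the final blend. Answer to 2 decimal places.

Total mass = 29 + 50.3 + 24.9 = 104.2 kg.
K₂O mass = 15.5%×29 + 28.5%×50.3 + 25.5%×24.9 = 25.18 kg.
% K₂O = 25.18 / 104.2 = 24.1651%.

24.17% K₂O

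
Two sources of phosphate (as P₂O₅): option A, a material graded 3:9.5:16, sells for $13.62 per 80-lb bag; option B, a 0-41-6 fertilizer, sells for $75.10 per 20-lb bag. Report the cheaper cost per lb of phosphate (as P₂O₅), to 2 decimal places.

$1.79 per lb P₂O₅ (option A)

option A: P₂O₅ per bag = 80 × 9.5% = 7.6 lb; cost = 13.62 / 7.6 = $1.7921/lb P₂O₅.
option B: P₂O₅ per bag = 20 × 41% = 8.2 lb; cost = 75.10 / 8.2 = $9.1585/lb P₂O₅.
option A is cheaper.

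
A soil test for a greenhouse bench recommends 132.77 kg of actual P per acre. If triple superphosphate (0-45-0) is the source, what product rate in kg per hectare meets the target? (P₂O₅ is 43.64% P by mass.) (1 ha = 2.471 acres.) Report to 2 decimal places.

1670.61 kg of product per hectare

As P₂O₅: 132.77 / 0.4364 = 304.239 kg per acre.
Product per acre = 304.239 / 45% = 676.087 kg.
Convert to per hectare: 676.087 × 2.471 = 1670.611 kg.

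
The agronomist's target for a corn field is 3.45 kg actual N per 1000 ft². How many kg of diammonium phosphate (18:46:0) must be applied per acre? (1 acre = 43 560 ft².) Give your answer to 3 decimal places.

Product per 1000 ft² = 3.45 / 18% = 19.1667 kg.
Convert to per acre: 19.1667 × 43.56 = 834.9 kg.

834.900 kg of product per acre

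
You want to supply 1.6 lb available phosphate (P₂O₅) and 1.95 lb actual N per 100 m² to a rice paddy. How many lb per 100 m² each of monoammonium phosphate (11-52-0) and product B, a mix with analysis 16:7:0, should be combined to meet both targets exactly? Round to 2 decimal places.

Let a = lb of monoammonium phosphate, b = lb of product B (per 100 m²).
P₂O₅: 0.52·a + 0.07·b = 1.6
N: 0.11·a + 0.16·b = 1.95
Eliminate b: (row1) − 0.07/0.16·(row2) → 0.471875·a = 0.746875, so a = 1.58278.
Then b = (1.95 − 0.11·1.58278) / 0.16 = 11.0993.

1.58 lb monoammonium phosphate, 11.10 lb product B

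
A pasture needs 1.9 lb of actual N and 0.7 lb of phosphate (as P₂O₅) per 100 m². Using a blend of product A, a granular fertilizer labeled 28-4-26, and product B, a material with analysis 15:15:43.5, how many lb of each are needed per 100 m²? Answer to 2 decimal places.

5.00 lb product A, 3.33 lb product B

Let a = lb of product A, b = lb of product B (per 100 m²).
N: 0.28·a + 0.15·b = 1.9
P₂O₅: 0.04·a + 0.15·b = 0.7
Eliminate b: (row1) − 0.15/0.15·(row2) → 0.24·a = 1.2, so a = 5.
Then b = (0.7 − 0.04·5) / 0.15 = 3.33333.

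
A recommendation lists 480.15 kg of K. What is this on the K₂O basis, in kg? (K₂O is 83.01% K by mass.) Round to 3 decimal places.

K₂O = 480.15 / 0.8301 = 578.4243 kg.

578.424 kg K₂O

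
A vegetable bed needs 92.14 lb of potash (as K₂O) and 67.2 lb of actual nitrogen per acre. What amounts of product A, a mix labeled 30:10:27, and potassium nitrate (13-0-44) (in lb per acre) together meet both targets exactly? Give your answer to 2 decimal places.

181.53 lb product A, 98.02 lb potassium nitrate

Let a = lb of product A, b = lb of potassium nitrate (per acre).
K₂O: 0.27·a + 0.44·b = 92.14
N: 0.3·a + 0.13·b = 67.2
Eliminate a: (row1) − 0.27/0.3·(row2) → 0.323·b = 31.66, so b = 98.0186.
Back-substitute: a = (92.14 − 0.44·98.0186) / 0.27 = 181.525.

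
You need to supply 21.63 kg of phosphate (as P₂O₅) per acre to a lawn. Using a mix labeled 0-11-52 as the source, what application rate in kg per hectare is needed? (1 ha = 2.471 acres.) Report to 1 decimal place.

Product per acre = 21.63 / 11% = 196.636 kg.
Convert to per hectare: 196.636 × 2.471 = 485.888 kg.

485.9 kg of product per hectare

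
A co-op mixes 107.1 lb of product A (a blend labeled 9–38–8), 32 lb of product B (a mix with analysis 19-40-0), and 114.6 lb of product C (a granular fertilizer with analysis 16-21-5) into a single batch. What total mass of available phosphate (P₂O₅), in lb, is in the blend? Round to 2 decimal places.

P₂O₅ mass = 38%×107.1 + 40%×32 + 21%×114.6 = 77.564 lb.

77.56 lb P₂O₅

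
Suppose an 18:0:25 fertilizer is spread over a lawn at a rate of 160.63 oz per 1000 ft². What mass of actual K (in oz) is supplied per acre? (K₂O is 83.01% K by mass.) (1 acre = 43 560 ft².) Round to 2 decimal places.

1452.06 oz K per acre

K₂O per 1000 ft² = 160.63 × 25% = 40.1575 oz.
Elemental K = 40.1575 × 0.8301 = 33.3347 oz per 1000 ft².
Convert to per acre: 33.3347 × 43.56 = 1452.061 oz.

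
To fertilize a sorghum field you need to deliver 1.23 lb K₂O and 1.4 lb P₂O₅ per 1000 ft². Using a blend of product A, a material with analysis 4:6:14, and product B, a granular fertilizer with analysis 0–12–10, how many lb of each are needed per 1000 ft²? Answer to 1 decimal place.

Let a = lb of product A, b = lb of product B (per 1000 ft²).
K₂O: 0.14·a + 0.1·b = 1.23
P₂O₅: 0.06·a + 0.12·b = 1.4
Eliminate a: (row1) − 0.14/0.06·(row2) → -0.18·b = -2.03667, so b = 11.3148.
Back-substitute: a = (1.23 − 0.1·11.3148) / 0.14 = 0.703704.

0.7 lb product A, 11.3 lb product B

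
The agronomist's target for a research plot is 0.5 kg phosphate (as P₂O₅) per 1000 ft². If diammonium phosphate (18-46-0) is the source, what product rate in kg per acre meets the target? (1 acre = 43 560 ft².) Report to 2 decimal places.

47.35 kg of product per acre

Product per 1000 ft² = 0.5 / 46% = 1.08696 kg.
Convert to per acre: 1.08696 × 43.56 = 47.3478 kg.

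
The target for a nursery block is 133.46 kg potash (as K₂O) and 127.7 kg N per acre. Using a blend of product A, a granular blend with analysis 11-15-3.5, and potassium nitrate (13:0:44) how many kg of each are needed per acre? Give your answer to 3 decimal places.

With a, b = kg per acre of product A and potassium nitrate:
K₂O: 0.035·a + 0.44·b = 133.46
N: 0.11·a + 0.13·b = 127.7
From row1: a = (133.46 − 0.44·b) / 0.035.
Into row2: 0.11·(133.46 − 0.44·b)/0.035 + 0.13·b = 127.7 → b = 232.8643, a = 885.7058.

885.706 kg product A, 232.864 kg potassium nitrate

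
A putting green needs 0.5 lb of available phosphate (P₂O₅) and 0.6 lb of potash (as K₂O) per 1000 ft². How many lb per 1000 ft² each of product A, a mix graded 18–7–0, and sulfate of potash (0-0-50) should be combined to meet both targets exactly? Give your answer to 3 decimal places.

7.143 lb product A, 1.200 lb sulfate of potash

Per-1000 ft² balance (a = product A, b = sulfate of potash):
P₂O₅: 0.07·a + 0·b = 0.5
K₂O: 0·a + 0.5·b = 0.6
Solving simultaneously: a = 7.14286, b = 1.2.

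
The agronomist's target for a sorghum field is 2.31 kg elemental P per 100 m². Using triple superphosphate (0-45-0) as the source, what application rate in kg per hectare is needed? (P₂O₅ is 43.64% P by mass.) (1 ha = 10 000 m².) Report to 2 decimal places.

1176.29 kg of product per hectare

As P₂O₅: 2.31 / 0.4364 = 5.29331 kg per 100 m².
Product per 100 m² = 5.29331 / 45% = 11.7629 kg.
Convert to per hectare: 11.7629 × 100 = 1176.291 kg.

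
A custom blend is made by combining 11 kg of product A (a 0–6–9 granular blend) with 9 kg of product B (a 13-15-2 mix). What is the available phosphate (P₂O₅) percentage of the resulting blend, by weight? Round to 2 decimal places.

10.05% P₂O₅

Total mass = 11 + 9 = 20 kg.
P₂O₅ mass = 6%×11 + 15%×9 = 2.01 kg.
% P₂O₅ = 2.01 / 20 = 10.05%.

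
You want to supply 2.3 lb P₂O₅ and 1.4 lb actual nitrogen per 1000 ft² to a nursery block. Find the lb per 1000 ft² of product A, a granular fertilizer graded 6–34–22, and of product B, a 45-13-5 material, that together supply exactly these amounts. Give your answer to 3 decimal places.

Per-1000 ft² balance (a = product A, b = product B):
P₂O₅: 0.34·a + 0.13·b = 2.3
N: 0.06·a + 0.45·b = 1.4
Eliminate b: (row1) − 0.13/0.45·(row2) → 0.322667·a = 1.89556, so a = 5.87466.
Then b = (1.4 − 0.06·5.87466) / 0.45 = 2.32782.

5.875 lb product A, 2.328 lb product B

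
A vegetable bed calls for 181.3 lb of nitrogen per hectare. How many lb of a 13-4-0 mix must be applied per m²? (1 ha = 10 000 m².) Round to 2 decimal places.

0.14 lb of product per sq m

Product per hectare = 181.3 / 13% = 1394.62 lb.
Convert to per m²: 1394.62 × 0.0001 = 0.139462 lb.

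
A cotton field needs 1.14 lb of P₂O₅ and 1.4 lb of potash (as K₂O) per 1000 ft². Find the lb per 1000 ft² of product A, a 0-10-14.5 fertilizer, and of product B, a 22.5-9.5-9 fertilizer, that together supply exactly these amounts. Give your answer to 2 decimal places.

6.37 lb product A, 5.30 lb product B

Let a = lb of product A, b = lb of product B (per 1000 ft²).
P₂O₅: 0.1·a + 0.095·b = 1.14
K₂O: 0.145·a + 0.09·b = 1.4
Eliminate b: (row1) − 0.095/0.09·(row2) → -0.0530556·a = -0.337778, so a = 6.36649.
Then b = (1.4 − 0.145·6.36649) / 0.09 = 5.29843.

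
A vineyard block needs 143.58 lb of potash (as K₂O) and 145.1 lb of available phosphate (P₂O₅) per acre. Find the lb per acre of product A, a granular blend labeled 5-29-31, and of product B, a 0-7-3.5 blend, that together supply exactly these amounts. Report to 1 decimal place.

With a, b = lb per acre of product A and product B:
K₂O: 0.31·a + 0.035·b = 143.58
P₂O₅: 0.29·a + 0.07·b = 145.1
Eliminate a: (row1) − 0.31/0.29·(row2) → -0.0398276·b = -11.5269, so b = 289.42.
Back-substitute: a = (143.58 − 0.035·289.42) / 0.31 = 430.485.

430.5 lb product A, 289.4 lb product B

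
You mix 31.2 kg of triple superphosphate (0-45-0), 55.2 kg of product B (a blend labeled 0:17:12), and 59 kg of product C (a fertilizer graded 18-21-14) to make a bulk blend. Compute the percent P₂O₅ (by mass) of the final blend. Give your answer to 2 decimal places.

Total mass = 31.2 + 55.2 + 59 = 145.4 kg.
P₂O₅ mass = 45%×31.2 + 17%×55.2 + 21%×59 = 35.814 kg.
% P₂O₅ = 35.814 / 145.4 = 24.6314%.

24.63% P₂O₅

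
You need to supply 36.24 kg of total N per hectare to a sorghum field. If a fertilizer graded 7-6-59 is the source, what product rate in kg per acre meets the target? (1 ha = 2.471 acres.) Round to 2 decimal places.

Product per hectare = 36.24 / 7% = 517.714 kg.
Convert to per acre: 517.714 × 0.404694 = 209.516 kg.

209.52 kg of product per acre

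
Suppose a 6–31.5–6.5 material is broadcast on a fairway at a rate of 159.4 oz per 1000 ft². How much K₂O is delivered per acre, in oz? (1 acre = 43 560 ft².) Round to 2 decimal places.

451.33 oz K₂O per acre

K₂O per 1000 ft² = 159.4 × 6.5% = 10.361 oz.
Convert to per acre: 10.361 × 43.56 = 451.325 oz.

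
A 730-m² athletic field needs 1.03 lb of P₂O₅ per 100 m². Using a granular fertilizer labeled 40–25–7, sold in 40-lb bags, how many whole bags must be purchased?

Product per 100 m² = 1.03 / 25% = 4.12 lb.
Total product = 4.12 × 730 / 100 = 30.076 lb.
Bags = ⌈30.076 / 40⌉ = 1.

1 bags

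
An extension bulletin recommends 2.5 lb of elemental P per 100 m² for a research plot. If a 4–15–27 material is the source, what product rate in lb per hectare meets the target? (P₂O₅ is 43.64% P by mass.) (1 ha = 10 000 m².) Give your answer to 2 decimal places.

As P₂O₅: 2.5 / 0.4364 = 5.72869 lb per 100 m².
Product per 100 m² = 5.72869 / 15% = 38.1913 lb.
Convert to per hectare: 38.1913 × 100 = 3819.126 lb.

3819.13 lb of product per hectare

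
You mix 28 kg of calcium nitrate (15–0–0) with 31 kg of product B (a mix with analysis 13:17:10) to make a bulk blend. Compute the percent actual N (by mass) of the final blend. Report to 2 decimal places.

Total mass = 28 + 31 = 59 kg.
N mass = 15%×28 + 13%×31 = 8.23 kg.
% N = 8.23 / 59 = 13.9492%.

13.95% N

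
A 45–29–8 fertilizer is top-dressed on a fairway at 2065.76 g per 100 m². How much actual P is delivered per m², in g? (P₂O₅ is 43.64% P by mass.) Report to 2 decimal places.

P₂O₅ per 100 m² = 2065.76 × 29% = 599.07 g.
Elemental P = 599.07 × 0.4364 = 261.434 g per 100 m².
Convert to per m²: 261.434 × 0.01 = 2.61434 g.

2.61 g P per sq m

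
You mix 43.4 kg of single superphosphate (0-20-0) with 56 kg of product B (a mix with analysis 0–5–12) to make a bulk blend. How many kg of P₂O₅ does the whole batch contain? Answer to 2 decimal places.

11.48 kg P₂O₅

P₂O₅ mass = 20%×43.4 + 5%×56 = 11.48 kg.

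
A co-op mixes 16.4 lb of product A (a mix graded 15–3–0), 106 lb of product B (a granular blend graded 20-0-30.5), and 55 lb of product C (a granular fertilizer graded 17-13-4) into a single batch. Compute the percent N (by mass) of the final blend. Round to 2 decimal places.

18.61% N

Total mass = 16.4 + 106 + 55 = 177.4 lb.
N mass = 15%×16.4 + 20%×106 + 17%×55 = 33.01 lb.
% N = 33.01 / 177.4 = 18.6077%.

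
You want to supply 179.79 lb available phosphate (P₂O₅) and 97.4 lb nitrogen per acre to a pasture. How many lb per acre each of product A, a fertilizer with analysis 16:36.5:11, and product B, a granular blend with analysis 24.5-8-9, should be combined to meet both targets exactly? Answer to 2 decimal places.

473.17 lb product A, 88.54 lb product B

Per-acre balance (a = product A, b = product B):
P₂O₅: 0.365·a + 0.08·b = 179.79
N: 0.16·a + 0.245·b = 97.4
Eliminate b: (row1) − 0.08/0.245·(row2) → 0.312755·a = 147.986, so a = 473.169.
Then b = (97.4 − 0.16·473.169) / 0.245 = 88.5429.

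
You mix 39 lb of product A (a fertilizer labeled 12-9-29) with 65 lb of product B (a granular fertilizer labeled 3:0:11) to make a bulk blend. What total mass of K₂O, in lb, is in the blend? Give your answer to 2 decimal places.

18.46 lb K₂O

K₂O mass = 29%×39 + 11%×65 = 18.46 lb.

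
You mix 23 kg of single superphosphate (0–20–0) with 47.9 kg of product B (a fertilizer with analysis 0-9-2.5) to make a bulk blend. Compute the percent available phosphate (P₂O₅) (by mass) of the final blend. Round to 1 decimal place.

Total mass = 23 + 47.9 = 70.9 kg.
P₂O₅ mass = 20%×23 + 9%×47.9 = 8.911 kg.
% P₂O₅ = 8.911 / 70.9 = 12.5684%.

12.6% P₂O₅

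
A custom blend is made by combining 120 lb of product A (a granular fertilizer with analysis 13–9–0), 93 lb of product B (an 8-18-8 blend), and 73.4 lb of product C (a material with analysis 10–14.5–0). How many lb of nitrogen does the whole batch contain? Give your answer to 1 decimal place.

30.4 lb N

N mass = 13%×120 + 8%×93 + 10%×73.4 = 30.38 lb.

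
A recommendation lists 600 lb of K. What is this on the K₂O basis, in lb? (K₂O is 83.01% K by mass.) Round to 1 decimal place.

722.8 lb K₂O

K₂O = 600 / 0.8301 = 722.804 lb.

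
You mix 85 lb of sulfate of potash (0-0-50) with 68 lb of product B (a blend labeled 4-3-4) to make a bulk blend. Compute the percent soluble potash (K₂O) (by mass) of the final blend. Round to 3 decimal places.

29.556% K₂O

Total mass = 85 + 68 = 153 lb.
K₂O mass = 50%×85 + 4%×68 = 45.22 lb.
% K₂O = 45.22 / 153 = 29.5556%.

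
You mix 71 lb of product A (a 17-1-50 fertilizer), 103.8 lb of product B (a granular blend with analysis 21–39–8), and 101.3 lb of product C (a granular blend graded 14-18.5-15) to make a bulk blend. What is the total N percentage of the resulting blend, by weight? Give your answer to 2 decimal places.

Total mass = 71 + 103.8 + 101.3 = 276.1 lb.
N mass = 17%×71 + 21%×103.8 + 14%×101.3 = 48.05 lb.
% N = 48.05 / 276.1 = 17.4031%.

17.40% N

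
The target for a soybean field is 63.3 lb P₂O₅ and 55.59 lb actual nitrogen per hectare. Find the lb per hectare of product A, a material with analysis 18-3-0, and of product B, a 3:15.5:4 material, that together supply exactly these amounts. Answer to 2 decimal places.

248.79 lb product A, 360.23 lb product B

Let a = lb of product A, b = lb of product B (per hectare).
P₂O₅: 0.03·a + 0.155·b = 63.3
N: 0.18·a + 0.03·b = 55.59
From row1: a = (63.3 − 0.155·b) / 0.03.
Into row2: 0.18·(63.3 − 0.155·b)/0.03 + 0.03·b = 55.59 → b = 360.233, a = 248.794.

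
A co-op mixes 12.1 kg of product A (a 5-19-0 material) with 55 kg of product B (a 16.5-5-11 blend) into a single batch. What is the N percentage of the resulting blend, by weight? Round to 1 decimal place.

14.4% N

Total mass = 12.1 + 55 = 67.1 kg.
N mass = 5%×12.1 + 16.5%×55 = 9.68 kg.
% N = 9.68 / 67.1 = 14.4262%.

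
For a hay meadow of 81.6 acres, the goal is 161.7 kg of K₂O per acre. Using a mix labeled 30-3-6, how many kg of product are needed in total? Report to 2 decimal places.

Product per acre = 161.7 / 6% = 2695 kg.
Total product = 2695 × 81.6 = 219912 kg.

219912.00 kg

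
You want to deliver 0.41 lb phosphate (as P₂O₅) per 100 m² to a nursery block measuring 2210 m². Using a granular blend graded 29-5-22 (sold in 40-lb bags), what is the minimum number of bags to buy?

Product per 100 m² = 0.41 / 5% = 8.2 lb.
Total product = 8.2 × 2210 / 100 = 181.22 lb.
Bags = ⌈181.22 / 40⌉ = 5.

5 bags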